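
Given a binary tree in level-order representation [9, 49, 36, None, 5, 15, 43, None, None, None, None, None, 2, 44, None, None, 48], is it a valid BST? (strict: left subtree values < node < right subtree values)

Level-order array: [9, 49, 36, None, 5, 15, 43, None, None, None, None, None, 2, 44, None, None, 48]
Validate using subtree bounds (lo, hi): at each node, require lo < value < hi,
then recurse left with hi=value and right with lo=value.
Preorder trace (stopping at first violation):
  at node 9 with bounds (-inf, +inf): OK
  at node 49 with bounds (-inf, 9): VIOLATION
Node 49 violates its bound: not (-inf < 49 < 9).
Result: Not a valid BST


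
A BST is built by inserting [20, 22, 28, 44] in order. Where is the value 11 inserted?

Starting tree (level order): [20, None, 22, None, 28, None, 44]
Insertion path: 20
Result: insert 11 as left child of 20
Final tree (level order): [20, 11, 22, None, None, None, 28, None, 44]


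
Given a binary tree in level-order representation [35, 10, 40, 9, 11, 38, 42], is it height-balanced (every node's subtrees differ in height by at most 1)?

Tree (level-order array): [35, 10, 40, 9, 11, 38, 42]
Definition: a tree is height-balanced if, at every node, |h(left) - h(right)| <= 1 (empty subtree has height -1).
Bottom-up per-node check:
  node 9: h_left=-1, h_right=-1, diff=0 [OK], height=0
  node 11: h_left=-1, h_right=-1, diff=0 [OK], height=0
  node 10: h_left=0, h_right=0, diff=0 [OK], height=1
  node 38: h_left=-1, h_right=-1, diff=0 [OK], height=0
  node 42: h_left=-1, h_right=-1, diff=0 [OK], height=0
  node 40: h_left=0, h_right=0, diff=0 [OK], height=1
  node 35: h_left=1, h_right=1, diff=0 [OK], height=2
All nodes satisfy the balance condition.
Result: Balanced


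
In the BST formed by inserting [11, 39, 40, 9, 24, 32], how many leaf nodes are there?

Tree built from: [11, 39, 40, 9, 24, 32]
Tree (level-order array): [11, 9, 39, None, None, 24, 40, None, 32]
Rule: A leaf has 0 children.
Per-node child counts:
  node 11: 2 child(ren)
  node 9: 0 child(ren)
  node 39: 2 child(ren)
  node 24: 1 child(ren)
  node 32: 0 child(ren)
  node 40: 0 child(ren)
Matching nodes: [9, 32, 40]
Count of leaf nodes: 3


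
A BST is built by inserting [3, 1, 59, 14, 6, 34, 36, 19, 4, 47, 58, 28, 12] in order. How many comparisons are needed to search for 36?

Search path for 36: 3 -> 59 -> 14 -> 34 -> 36
Found: True
Comparisons: 5


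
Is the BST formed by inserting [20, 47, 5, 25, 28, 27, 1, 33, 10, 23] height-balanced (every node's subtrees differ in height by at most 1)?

Tree (level-order array): [20, 5, 47, 1, 10, 25, None, None, None, None, None, 23, 28, None, None, 27, 33]
Definition: a tree is height-balanced if, at every node, |h(left) - h(right)| <= 1 (empty subtree has height -1).
Bottom-up per-node check:
  node 1: h_left=-1, h_right=-1, diff=0 [OK], height=0
  node 10: h_left=-1, h_right=-1, diff=0 [OK], height=0
  node 5: h_left=0, h_right=0, diff=0 [OK], height=1
  node 23: h_left=-1, h_right=-1, diff=0 [OK], height=0
  node 27: h_left=-1, h_right=-1, diff=0 [OK], height=0
  node 33: h_left=-1, h_right=-1, diff=0 [OK], height=0
  node 28: h_left=0, h_right=0, diff=0 [OK], height=1
  node 25: h_left=0, h_right=1, diff=1 [OK], height=2
  node 47: h_left=2, h_right=-1, diff=3 [FAIL (|2--1|=3 > 1)], height=3
  node 20: h_left=1, h_right=3, diff=2 [FAIL (|1-3|=2 > 1)], height=4
Node 47 violates the condition: |2 - -1| = 3 > 1.
Result: Not balanced


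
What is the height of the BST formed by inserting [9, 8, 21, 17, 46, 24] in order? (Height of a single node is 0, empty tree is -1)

Insertion order: [9, 8, 21, 17, 46, 24]
Tree (level-order array): [9, 8, 21, None, None, 17, 46, None, None, 24]
Compute height bottom-up (empty subtree = -1):
  height(8) = 1 + max(-1, -1) = 0
  height(17) = 1 + max(-1, -1) = 0
  height(24) = 1 + max(-1, -1) = 0
  height(46) = 1 + max(0, -1) = 1
  height(21) = 1 + max(0, 1) = 2
  height(9) = 1 + max(0, 2) = 3
Height = 3


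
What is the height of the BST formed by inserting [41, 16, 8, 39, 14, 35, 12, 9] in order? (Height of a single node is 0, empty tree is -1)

Insertion order: [41, 16, 8, 39, 14, 35, 12, 9]
Tree (level-order array): [41, 16, None, 8, 39, None, 14, 35, None, 12, None, None, None, 9]
Compute height bottom-up (empty subtree = -1):
  height(9) = 1 + max(-1, -1) = 0
  height(12) = 1 + max(0, -1) = 1
  height(14) = 1 + max(1, -1) = 2
  height(8) = 1 + max(-1, 2) = 3
  height(35) = 1 + max(-1, -1) = 0
  height(39) = 1 + max(0, -1) = 1
  height(16) = 1 + max(3, 1) = 4
  height(41) = 1 + max(4, -1) = 5
Height = 5


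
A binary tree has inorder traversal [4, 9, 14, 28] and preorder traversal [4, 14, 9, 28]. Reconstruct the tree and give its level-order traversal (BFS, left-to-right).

Inorder:  [4, 9, 14, 28]
Preorder: [4, 14, 9, 28]
Algorithm: preorder visits root first, so consume preorder in order;
for each root, split the current inorder slice at that value into
left-subtree inorder and right-subtree inorder, then recurse.
Recursive splits:
  root=4; inorder splits into left=[], right=[9, 14, 28]
  root=14; inorder splits into left=[9], right=[28]
  root=9; inorder splits into left=[], right=[]
  root=28; inorder splits into left=[], right=[]
Reconstructed level-order: [4, 14, 9, 28]


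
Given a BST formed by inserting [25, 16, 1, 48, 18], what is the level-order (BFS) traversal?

Tree insertion order: [25, 16, 1, 48, 18]
Tree (level-order array): [25, 16, 48, 1, 18]
BFS from the root, enqueuing left then right child of each popped node:
  queue [25] -> pop 25, enqueue [16, 48], visited so far: [25]
  queue [16, 48] -> pop 16, enqueue [1, 18], visited so far: [25, 16]
  queue [48, 1, 18] -> pop 48, enqueue [none], visited so far: [25, 16, 48]
  queue [1, 18] -> pop 1, enqueue [none], visited so far: [25, 16, 48, 1]
  queue [18] -> pop 18, enqueue [none], visited so far: [25, 16, 48, 1, 18]
Result: [25, 16, 48, 1, 18]


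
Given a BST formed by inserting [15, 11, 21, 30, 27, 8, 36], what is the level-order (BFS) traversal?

Tree insertion order: [15, 11, 21, 30, 27, 8, 36]
Tree (level-order array): [15, 11, 21, 8, None, None, 30, None, None, 27, 36]
BFS from the root, enqueuing left then right child of each popped node:
  queue [15] -> pop 15, enqueue [11, 21], visited so far: [15]
  queue [11, 21] -> pop 11, enqueue [8], visited so far: [15, 11]
  queue [21, 8] -> pop 21, enqueue [30], visited so far: [15, 11, 21]
  queue [8, 30] -> pop 8, enqueue [none], visited so far: [15, 11, 21, 8]
  queue [30] -> pop 30, enqueue [27, 36], visited so far: [15, 11, 21, 8, 30]
  queue [27, 36] -> pop 27, enqueue [none], visited so far: [15, 11, 21, 8, 30, 27]
  queue [36] -> pop 36, enqueue [none], visited so far: [15, 11, 21, 8, 30, 27, 36]
Result: [15, 11, 21, 8, 30, 27, 36]


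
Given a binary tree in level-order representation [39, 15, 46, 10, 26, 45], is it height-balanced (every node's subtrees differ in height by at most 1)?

Tree (level-order array): [39, 15, 46, 10, 26, 45]
Definition: a tree is height-balanced if, at every node, |h(left) - h(right)| <= 1 (empty subtree has height -1).
Bottom-up per-node check:
  node 10: h_left=-1, h_right=-1, diff=0 [OK], height=0
  node 26: h_left=-1, h_right=-1, diff=0 [OK], height=0
  node 15: h_left=0, h_right=0, diff=0 [OK], height=1
  node 45: h_left=-1, h_right=-1, diff=0 [OK], height=0
  node 46: h_left=0, h_right=-1, diff=1 [OK], height=1
  node 39: h_left=1, h_right=1, diff=0 [OK], height=2
All nodes satisfy the balance condition.
Result: Balanced


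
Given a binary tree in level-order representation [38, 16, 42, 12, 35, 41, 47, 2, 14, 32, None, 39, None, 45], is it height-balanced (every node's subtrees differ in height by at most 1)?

Tree (level-order array): [38, 16, 42, 12, 35, 41, 47, 2, 14, 32, None, 39, None, 45]
Definition: a tree is height-balanced if, at every node, |h(left) - h(right)| <= 1 (empty subtree has height -1).
Bottom-up per-node check:
  node 2: h_left=-1, h_right=-1, diff=0 [OK], height=0
  node 14: h_left=-1, h_right=-1, diff=0 [OK], height=0
  node 12: h_left=0, h_right=0, diff=0 [OK], height=1
  node 32: h_left=-1, h_right=-1, diff=0 [OK], height=0
  node 35: h_left=0, h_right=-1, diff=1 [OK], height=1
  node 16: h_left=1, h_right=1, diff=0 [OK], height=2
  node 39: h_left=-1, h_right=-1, diff=0 [OK], height=0
  node 41: h_left=0, h_right=-1, diff=1 [OK], height=1
  node 45: h_left=-1, h_right=-1, diff=0 [OK], height=0
  node 47: h_left=0, h_right=-1, diff=1 [OK], height=1
  node 42: h_left=1, h_right=1, diff=0 [OK], height=2
  node 38: h_left=2, h_right=2, diff=0 [OK], height=3
All nodes satisfy the balance condition.
Result: Balanced


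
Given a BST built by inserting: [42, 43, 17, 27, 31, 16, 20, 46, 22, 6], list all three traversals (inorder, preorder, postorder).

Tree insertion order: [42, 43, 17, 27, 31, 16, 20, 46, 22, 6]
Tree (level-order array): [42, 17, 43, 16, 27, None, 46, 6, None, 20, 31, None, None, None, None, None, 22]
Inorder (L, root, R): [6, 16, 17, 20, 22, 27, 31, 42, 43, 46]
Preorder (root, L, R): [42, 17, 16, 6, 27, 20, 22, 31, 43, 46]
Postorder (L, R, root): [6, 16, 22, 20, 31, 27, 17, 46, 43, 42]


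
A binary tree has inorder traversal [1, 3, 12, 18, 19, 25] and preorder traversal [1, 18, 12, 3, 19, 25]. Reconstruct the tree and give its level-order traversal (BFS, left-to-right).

Inorder:  [1, 3, 12, 18, 19, 25]
Preorder: [1, 18, 12, 3, 19, 25]
Algorithm: preorder visits root first, so consume preorder in order;
for each root, split the current inorder slice at that value into
left-subtree inorder and right-subtree inorder, then recurse.
Recursive splits:
  root=1; inorder splits into left=[], right=[3, 12, 18, 19, 25]
  root=18; inorder splits into left=[3, 12], right=[19, 25]
  root=12; inorder splits into left=[3], right=[]
  root=3; inorder splits into left=[], right=[]
  root=19; inorder splits into left=[], right=[25]
  root=25; inorder splits into left=[], right=[]
Reconstructed level-order: [1, 18, 12, 19, 3, 25]


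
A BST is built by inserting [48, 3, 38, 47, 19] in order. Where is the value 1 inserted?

Starting tree (level order): [48, 3, None, None, 38, 19, 47]
Insertion path: 48 -> 3
Result: insert 1 as left child of 3
Final tree (level order): [48, 3, None, 1, 38, None, None, 19, 47]


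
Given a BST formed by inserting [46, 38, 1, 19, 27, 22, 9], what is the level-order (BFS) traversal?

Tree insertion order: [46, 38, 1, 19, 27, 22, 9]
Tree (level-order array): [46, 38, None, 1, None, None, 19, 9, 27, None, None, 22]
BFS from the root, enqueuing left then right child of each popped node:
  queue [46] -> pop 46, enqueue [38], visited so far: [46]
  queue [38] -> pop 38, enqueue [1], visited so far: [46, 38]
  queue [1] -> pop 1, enqueue [19], visited so far: [46, 38, 1]
  queue [19] -> pop 19, enqueue [9, 27], visited so far: [46, 38, 1, 19]
  queue [9, 27] -> pop 9, enqueue [none], visited so far: [46, 38, 1, 19, 9]
  queue [27] -> pop 27, enqueue [22], visited so far: [46, 38, 1, 19, 9, 27]
  queue [22] -> pop 22, enqueue [none], visited so far: [46, 38, 1, 19, 9, 27, 22]
Result: [46, 38, 1, 19, 9, 27, 22]


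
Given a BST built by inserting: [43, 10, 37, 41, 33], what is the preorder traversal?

Tree insertion order: [43, 10, 37, 41, 33]
Tree (level-order array): [43, 10, None, None, 37, 33, 41]
Preorder traversal: [43, 10, 37, 33, 41]


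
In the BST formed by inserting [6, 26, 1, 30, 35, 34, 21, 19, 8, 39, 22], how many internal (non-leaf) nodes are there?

Tree built from: [6, 26, 1, 30, 35, 34, 21, 19, 8, 39, 22]
Tree (level-order array): [6, 1, 26, None, None, 21, 30, 19, 22, None, 35, 8, None, None, None, 34, 39]
Rule: An internal node has at least one child.
Per-node child counts:
  node 6: 2 child(ren)
  node 1: 0 child(ren)
  node 26: 2 child(ren)
  node 21: 2 child(ren)
  node 19: 1 child(ren)
  node 8: 0 child(ren)
  node 22: 0 child(ren)
  node 30: 1 child(ren)
  node 35: 2 child(ren)
  node 34: 0 child(ren)
  node 39: 0 child(ren)
Matching nodes: [6, 26, 21, 19, 30, 35]
Count of internal (non-leaf) nodes: 6


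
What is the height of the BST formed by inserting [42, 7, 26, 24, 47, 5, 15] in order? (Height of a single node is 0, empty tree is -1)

Insertion order: [42, 7, 26, 24, 47, 5, 15]
Tree (level-order array): [42, 7, 47, 5, 26, None, None, None, None, 24, None, 15]
Compute height bottom-up (empty subtree = -1):
  height(5) = 1 + max(-1, -1) = 0
  height(15) = 1 + max(-1, -1) = 0
  height(24) = 1 + max(0, -1) = 1
  height(26) = 1 + max(1, -1) = 2
  height(7) = 1 + max(0, 2) = 3
  height(47) = 1 + max(-1, -1) = 0
  height(42) = 1 + max(3, 0) = 4
Height = 4


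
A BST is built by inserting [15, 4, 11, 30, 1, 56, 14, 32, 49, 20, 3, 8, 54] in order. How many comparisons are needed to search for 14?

Search path for 14: 15 -> 4 -> 11 -> 14
Found: True
Comparisons: 4


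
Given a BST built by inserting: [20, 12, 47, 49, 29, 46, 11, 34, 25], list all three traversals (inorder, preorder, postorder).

Tree insertion order: [20, 12, 47, 49, 29, 46, 11, 34, 25]
Tree (level-order array): [20, 12, 47, 11, None, 29, 49, None, None, 25, 46, None, None, None, None, 34]
Inorder (L, root, R): [11, 12, 20, 25, 29, 34, 46, 47, 49]
Preorder (root, L, R): [20, 12, 11, 47, 29, 25, 46, 34, 49]
Postorder (L, R, root): [11, 12, 25, 34, 46, 29, 49, 47, 20]


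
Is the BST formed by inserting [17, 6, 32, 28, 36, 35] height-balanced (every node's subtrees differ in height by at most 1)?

Tree (level-order array): [17, 6, 32, None, None, 28, 36, None, None, 35]
Definition: a tree is height-balanced if, at every node, |h(left) - h(right)| <= 1 (empty subtree has height -1).
Bottom-up per-node check:
  node 6: h_left=-1, h_right=-1, diff=0 [OK], height=0
  node 28: h_left=-1, h_right=-1, diff=0 [OK], height=0
  node 35: h_left=-1, h_right=-1, diff=0 [OK], height=0
  node 36: h_left=0, h_right=-1, diff=1 [OK], height=1
  node 32: h_left=0, h_right=1, diff=1 [OK], height=2
  node 17: h_left=0, h_right=2, diff=2 [FAIL (|0-2|=2 > 1)], height=3
Node 17 violates the condition: |0 - 2| = 2 > 1.
Result: Not balanced


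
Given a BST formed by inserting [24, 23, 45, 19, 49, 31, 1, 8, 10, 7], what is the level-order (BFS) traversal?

Tree insertion order: [24, 23, 45, 19, 49, 31, 1, 8, 10, 7]
Tree (level-order array): [24, 23, 45, 19, None, 31, 49, 1, None, None, None, None, None, None, 8, 7, 10]
BFS from the root, enqueuing left then right child of each popped node:
  queue [24] -> pop 24, enqueue [23, 45], visited so far: [24]
  queue [23, 45] -> pop 23, enqueue [19], visited so far: [24, 23]
  queue [45, 19] -> pop 45, enqueue [31, 49], visited so far: [24, 23, 45]
  queue [19, 31, 49] -> pop 19, enqueue [1], visited so far: [24, 23, 45, 19]
  queue [31, 49, 1] -> pop 31, enqueue [none], visited so far: [24, 23, 45, 19, 31]
  queue [49, 1] -> pop 49, enqueue [none], visited so far: [24, 23, 45, 19, 31, 49]
  queue [1] -> pop 1, enqueue [8], visited so far: [24, 23, 45, 19, 31, 49, 1]
  queue [8] -> pop 8, enqueue [7, 10], visited so far: [24, 23, 45, 19, 31, 49, 1, 8]
  queue [7, 10] -> pop 7, enqueue [none], visited so far: [24, 23, 45, 19, 31, 49, 1, 8, 7]
  queue [10] -> pop 10, enqueue [none], visited so far: [24, 23, 45, 19, 31, 49, 1, 8, 7, 10]
Result: [24, 23, 45, 19, 31, 49, 1, 8, 7, 10]


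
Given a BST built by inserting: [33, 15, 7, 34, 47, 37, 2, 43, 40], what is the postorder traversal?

Tree insertion order: [33, 15, 7, 34, 47, 37, 2, 43, 40]
Tree (level-order array): [33, 15, 34, 7, None, None, 47, 2, None, 37, None, None, None, None, 43, 40]
Postorder traversal: [2, 7, 15, 40, 43, 37, 47, 34, 33]


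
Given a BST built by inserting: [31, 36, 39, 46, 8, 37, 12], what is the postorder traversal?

Tree insertion order: [31, 36, 39, 46, 8, 37, 12]
Tree (level-order array): [31, 8, 36, None, 12, None, 39, None, None, 37, 46]
Postorder traversal: [12, 8, 37, 46, 39, 36, 31]


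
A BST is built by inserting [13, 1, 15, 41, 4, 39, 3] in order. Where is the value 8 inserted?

Starting tree (level order): [13, 1, 15, None, 4, None, 41, 3, None, 39]
Insertion path: 13 -> 1 -> 4
Result: insert 8 as right child of 4
Final tree (level order): [13, 1, 15, None, 4, None, 41, 3, 8, 39]


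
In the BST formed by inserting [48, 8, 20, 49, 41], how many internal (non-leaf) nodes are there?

Tree built from: [48, 8, 20, 49, 41]
Tree (level-order array): [48, 8, 49, None, 20, None, None, None, 41]
Rule: An internal node has at least one child.
Per-node child counts:
  node 48: 2 child(ren)
  node 8: 1 child(ren)
  node 20: 1 child(ren)
  node 41: 0 child(ren)
  node 49: 0 child(ren)
Matching nodes: [48, 8, 20]
Count of internal (non-leaf) nodes: 3


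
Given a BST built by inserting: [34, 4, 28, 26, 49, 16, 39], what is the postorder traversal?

Tree insertion order: [34, 4, 28, 26, 49, 16, 39]
Tree (level-order array): [34, 4, 49, None, 28, 39, None, 26, None, None, None, 16]
Postorder traversal: [16, 26, 28, 4, 39, 49, 34]


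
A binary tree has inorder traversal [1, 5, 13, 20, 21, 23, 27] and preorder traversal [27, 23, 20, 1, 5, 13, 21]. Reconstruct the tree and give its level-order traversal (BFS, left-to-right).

Inorder:  [1, 5, 13, 20, 21, 23, 27]
Preorder: [27, 23, 20, 1, 5, 13, 21]
Algorithm: preorder visits root first, so consume preorder in order;
for each root, split the current inorder slice at that value into
left-subtree inorder and right-subtree inorder, then recurse.
Recursive splits:
  root=27; inorder splits into left=[1, 5, 13, 20, 21, 23], right=[]
  root=23; inorder splits into left=[1, 5, 13, 20, 21], right=[]
  root=20; inorder splits into left=[1, 5, 13], right=[21]
  root=1; inorder splits into left=[], right=[5, 13]
  root=5; inorder splits into left=[], right=[13]
  root=13; inorder splits into left=[], right=[]
  root=21; inorder splits into left=[], right=[]
Reconstructed level-order: [27, 23, 20, 1, 21, 5, 13]


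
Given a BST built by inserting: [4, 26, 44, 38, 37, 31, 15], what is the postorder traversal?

Tree insertion order: [4, 26, 44, 38, 37, 31, 15]
Tree (level-order array): [4, None, 26, 15, 44, None, None, 38, None, 37, None, 31]
Postorder traversal: [15, 31, 37, 38, 44, 26, 4]


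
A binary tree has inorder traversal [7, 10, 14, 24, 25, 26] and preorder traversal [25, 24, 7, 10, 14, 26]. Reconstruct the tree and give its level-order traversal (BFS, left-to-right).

Inorder:  [7, 10, 14, 24, 25, 26]
Preorder: [25, 24, 7, 10, 14, 26]
Algorithm: preorder visits root first, so consume preorder in order;
for each root, split the current inorder slice at that value into
left-subtree inorder and right-subtree inorder, then recurse.
Recursive splits:
  root=25; inorder splits into left=[7, 10, 14, 24], right=[26]
  root=24; inorder splits into left=[7, 10, 14], right=[]
  root=7; inorder splits into left=[], right=[10, 14]
  root=10; inorder splits into left=[], right=[14]
  root=14; inorder splits into left=[], right=[]
  root=26; inorder splits into left=[], right=[]
Reconstructed level-order: [25, 24, 26, 7, 10, 14]


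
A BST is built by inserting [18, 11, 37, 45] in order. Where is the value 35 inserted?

Starting tree (level order): [18, 11, 37, None, None, None, 45]
Insertion path: 18 -> 37
Result: insert 35 as left child of 37
Final tree (level order): [18, 11, 37, None, None, 35, 45]


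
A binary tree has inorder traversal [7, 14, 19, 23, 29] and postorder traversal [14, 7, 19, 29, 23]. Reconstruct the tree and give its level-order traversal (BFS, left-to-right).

Inorder:   [7, 14, 19, 23, 29]
Postorder: [14, 7, 19, 29, 23]
Algorithm: postorder visits root last, so walk postorder right-to-left;
each value is the root of the current inorder slice — split it at that
value, recurse on the right subtree first, then the left.
Recursive splits:
  root=23; inorder splits into left=[7, 14, 19], right=[29]
  root=29; inorder splits into left=[], right=[]
  root=19; inorder splits into left=[7, 14], right=[]
  root=7; inorder splits into left=[], right=[14]
  root=14; inorder splits into left=[], right=[]
Reconstructed level-order: [23, 19, 29, 7, 14]


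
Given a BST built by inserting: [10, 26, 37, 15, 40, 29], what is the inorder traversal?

Tree insertion order: [10, 26, 37, 15, 40, 29]
Tree (level-order array): [10, None, 26, 15, 37, None, None, 29, 40]
Inorder traversal: [10, 15, 26, 29, 37, 40]


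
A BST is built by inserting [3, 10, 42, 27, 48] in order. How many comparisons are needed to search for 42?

Search path for 42: 3 -> 10 -> 42
Found: True
Comparisons: 3


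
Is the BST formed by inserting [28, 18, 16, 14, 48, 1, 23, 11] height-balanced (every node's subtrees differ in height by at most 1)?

Tree (level-order array): [28, 18, 48, 16, 23, None, None, 14, None, None, None, 1, None, None, 11]
Definition: a tree is height-balanced if, at every node, |h(left) - h(right)| <= 1 (empty subtree has height -1).
Bottom-up per-node check:
  node 11: h_left=-1, h_right=-1, diff=0 [OK], height=0
  node 1: h_left=-1, h_right=0, diff=1 [OK], height=1
  node 14: h_left=1, h_right=-1, diff=2 [FAIL (|1--1|=2 > 1)], height=2
  node 16: h_left=2, h_right=-1, diff=3 [FAIL (|2--1|=3 > 1)], height=3
  node 23: h_left=-1, h_right=-1, diff=0 [OK], height=0
  node 18: h_left=3, h_right=0, diff=3 [FAIL (|3-0|=3 > 1)], height=4
  node 48: h_left=-1, h_right=-1, diff=0 [OK], height=0
  node 28: h_left=4, h_right=0, diff=4 [FAIL (|4-0|=4 > 1)], height=5
Node 14 violates the condition: |1 - -1| = 2 > 1.
Result: Not balanced


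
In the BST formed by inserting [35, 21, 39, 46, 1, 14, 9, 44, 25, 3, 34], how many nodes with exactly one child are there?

Tree built from: [35, 21, 39, 46, 1, 14, 9, 44, 25, 3, 34]
Tree (level-order array): [35, 21, 39, 1, 25, None, 46, None, 14, None, 34, 44, None, 9, None, None, None, None, None, 3]
Rule: These are nodes with exactly 1 non-null child.
Per-node child counts:
  node 35: 2 child(ren)
  node 21: 2 child(ren)
  node 1: 1 child(ren)
  node 14: 1 child(ren)
  node 9: 1 child(ren)
  node 3: 0 child(ren)
  node 25: 1 child(ren)
  node 34: 0 child(ren)
  node 39: 1 child(ren)
  node 46: 1 child(ren)
  node 44: 0 child(ren)
Matching nodes: [1, 14, 9, 25, 39, 46]
Count of nodes with exactly one child: 6


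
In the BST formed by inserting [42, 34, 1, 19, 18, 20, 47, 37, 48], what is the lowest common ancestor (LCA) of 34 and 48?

Tree insertion order: [42, 34, 1, 19, 18, 20, 47, 37, 48]
Tree (level-order array): [42, 34, 47, 1, 37, None, 48, None, 19, None, None, None, None, 18, 20]
In a BST, the LCA of p=34, q=48 is the first node v on the
root-to-leaf path with p <= v <= q (go left if both < v, right if both > v).
Walk from root:
  at 42: 34 <= 42 <= 48, this is the LCA
LCA = 42


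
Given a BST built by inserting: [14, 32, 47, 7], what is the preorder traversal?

Tree insertion order: [14, 32, 47, 7]
Tree (level-order array): [14, 7, 32, None, None, None, 47]
Preorder traversal: [14, 7, 32, 47]


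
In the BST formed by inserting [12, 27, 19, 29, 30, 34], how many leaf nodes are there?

Tree built from: [12, 27, 19, 29, 30, 34]
Tree (level-order array): [12, None, 27, 19, 29, None, None, None, 30, None, 34]
Rule: A leaf has 0 children.
Per-node child counts:
  node 12: 1 child(ren)
  node 27: 2 child(ren)
  node 19: 0 child(ren)
  node 29: 1 child(ren)
  node 30: 1 child(ren)
  node 34: 0 child(ren)
Matching nodes: [19, 34]
Count of leaf nodes: 2


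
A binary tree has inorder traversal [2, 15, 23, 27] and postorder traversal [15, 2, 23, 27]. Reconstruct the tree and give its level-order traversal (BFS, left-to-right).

Inorder:   [2, 15, 23, 27]
Postorder: [15, 2, 23, 27]
Algorithm: postorder visits root last, so walk postorder right-to-left;
each value is the root of the current inorder slice — split it at that
value, recurse on the right subtree first, then the left.
Recursive splits:
  root=27; inorder splits into left=[2, 15, 23], right=[]
  root=23; inorder splits into left=[2, 15], right=[]
  root=2; inorder splits into left=[], right=[15]
  root=15; inorder splits into left=[], right=[]
Reconstructed level-order: [27, 23, 2, 15]


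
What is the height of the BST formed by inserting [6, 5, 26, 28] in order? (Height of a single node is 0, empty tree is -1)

Insertion order: [6, 5, 26, 28]
Tree (level-order array): [6, 5, 26, None, None, None, 28]
Compute height bottom-up (empty subtree = -1):
  height(5) = 1 + max(-1, -1) = 0
  height(28) = 1 + max(-1, -1) = 0
  height(26) = 1 + max(-1, 0) = 1
  height(6) = 1 + max(0, 1) = 2
Height = 2


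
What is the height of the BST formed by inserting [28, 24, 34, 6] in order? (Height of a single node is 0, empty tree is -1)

Insertion order: [28, 24, 34, 6]
Tree (level-order array): [28, 24, 34, 6]
Compute height bottom-up (empty subtree = -1):
  height(6) = 1 + max(-1, -1) = 0
  height(24) = 1 + max(0, -1) = 1
  height(34) = 1 + max(-1, -1) = 0
  height(28) = 1 + max(1, 0) = 2
Height = 2


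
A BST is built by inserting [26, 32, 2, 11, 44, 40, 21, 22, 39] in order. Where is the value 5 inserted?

Starting tree (level order): [26, 2, 32, None, 11, None, 44, None, 21, 40, None, None, 22, 39]
Insertion path: 26 -> 2 -> 11
Result: insert 5 as left child of 11
Final tree (level order): [26, 2, 32, None, 11, None, 44, 5, 21, 40, None, None, None, None, 22, 39]


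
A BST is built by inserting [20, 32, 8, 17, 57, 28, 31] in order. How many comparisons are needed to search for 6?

Search path for 6: 20 -> 8
Found: False
Comparisons: 2


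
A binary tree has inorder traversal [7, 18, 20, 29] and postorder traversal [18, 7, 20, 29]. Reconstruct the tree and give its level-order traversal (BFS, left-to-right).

Inorder:   [7, 18, 20, 29]
Postorder: [18, 7, 20, 29]
Algorithm: postorder visits root last, so walk postorder right-to-left;
each value is the root of the current inorder slice — split it at that
value, recurse on the right subtree first, then the left.
Recursive splits:
  root=29; inorder splits into left=[7, 18, 20], right=[]
  root=20; inorder splits into left=[7, 18], right=[]
  root=7; inorder splits into left=[], right=[18]
  root=18; inorder splits into left=[], right=[]
Reconstructed level-order: [29, 20, 7, 18]


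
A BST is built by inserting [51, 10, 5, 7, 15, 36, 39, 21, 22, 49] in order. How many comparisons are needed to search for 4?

Search path for 4: 51 -> 10 -> 5
Found: False
Comparisons: 3


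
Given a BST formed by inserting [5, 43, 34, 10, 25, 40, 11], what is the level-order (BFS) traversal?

Tree insertion order: [5, 43, 34, 10, 25, 40, 11]
Tree (level-order array): [5, None, 43, 34, None, 10, 40, None, 25, None, None, 11]
BFS from the root, enqueuing left then right child of each popped node:
  queue [5] -> pop 5, enqueue [43], visited so far: [5]
  queue [43] -> pop 43, enqueue [34], visited so far: [5, 43]
  queue [34] -> pop 34, enqueue [10, 40], visited so far: [5, 43, 34]
  queue [10, 40] -> pop 10, enqueue [25], visited so far: [5, 43, 34, 10]
  queue [40, 25] -> pop 40, enqueue [none], visited so far: [5, 43, 34, 10, 40]
  queue [25] -> pop 25, enqueue [11], visited so far: [5, 43, 34, 10, 40, 25]
  queue [11] -> pop 11, enqueue [none], visited so far: [5, 43, 34, 10, 40, 25, 11]
Result: [5, 43, 34, 10, 40, 25, 11]


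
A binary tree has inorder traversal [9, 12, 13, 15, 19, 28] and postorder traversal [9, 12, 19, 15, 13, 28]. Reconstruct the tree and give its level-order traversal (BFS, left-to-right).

Inorder:   [9, 12, 13, 15, 19, 28]
Postorder: [9, 12, 19, 15, 13, 28]
Algorithm: postorder visits root last, so walk postorder right-to-left;
each value is the root of the current inorder slice — split it at that
value, recurse on the right subtree first, then the left.
Recursive splits:
  root=28; inorder splits into left=[9, 12, 13, 15, 19], right=[]
  root=13; inorder splits into left=[9, 12], right=[15, 19]
  root=15; inorder splits into left=[], right=[19]
  root=19; inorder splits into left=[], right=[]
  root=12; inorder splits into left=[9], right=[]
  root=9; inorder splits into left=[], right=[]
Reconstructed level-order: [28, 13, 12, 15, 9, 19]


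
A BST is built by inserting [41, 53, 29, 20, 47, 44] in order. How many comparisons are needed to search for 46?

Search path for 46: 41 -> 53 -> 47 -> 44
Found: False
Comparisons: 4


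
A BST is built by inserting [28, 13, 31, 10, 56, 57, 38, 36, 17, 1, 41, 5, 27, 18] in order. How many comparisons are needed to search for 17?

Search path for 17: 28 -> 13 -> 17
Found: True
Comparisons: 3


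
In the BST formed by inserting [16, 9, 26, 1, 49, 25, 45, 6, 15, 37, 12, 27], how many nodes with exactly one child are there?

Tree built from: [16, 9, 26, 1, 49, 25, 45, 6, 15, 37, 12, 27]
Tree (level-order array): [16, 9, 26, 1, 15, 25, 49, None, 6, 12, None, None, None, 45, None, None, None, None, None, 37, None, 27]
Rule: These are nodes with exactly 1 non-null child.
Per-node child counts:
  node 16: 2 child(ren)
  node 9: 2 child(ren)
  node 1: 1 child(ren)
  node 6: 0 child(ren)
  node 15: 1 child(ren)
  node 12: 0 child(ren)
  node 26: 2 child(ren)
  node 25: 0 child(ren)
  node 49: 1 child(ren)
  node 45: 1 child(ren)
  node 37: 1 child(ren)
  node 27: 0 child(ren)
Matching nodes: [1, 15, 49, 45, 37]
Count of nodes with exactly one child: 5


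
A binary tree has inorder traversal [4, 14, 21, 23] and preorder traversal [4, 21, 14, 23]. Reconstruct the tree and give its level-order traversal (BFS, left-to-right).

Inorder:  [4, 14, 21, 23]
Preorder: [4, 21, 14, 23]
Algorithm: preorder visits root first, so consume preorder in order;
for each root, split the current inorder slice at that value into
left-subtree inorder and right-subtree inorder, then recurse.
Recursive splits:
  root=4; inorder splits into left=[], right=[14, 21, 23]
  root=21; inorder splits into left=[14], right=[23]
  root=14; inorder splits into left=[], right=[]
  root=23; inorder splits into left=[], right=[]
Reconstructed level-order: [4, 21, 14, 23]


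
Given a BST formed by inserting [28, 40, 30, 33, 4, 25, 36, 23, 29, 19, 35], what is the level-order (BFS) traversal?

Tree insertion order: [28, 40, 30, 33, 4, 25, 36, 23, 29, 19, 35]
Tree (level-order array): [28, 4, 40, None, 25, 30, None, 23, None, 29, 33, 19, None, None, None, None, 36, None, None, 35]
BFS from the root, enqueuing left then right child of each popped node:
  queue [28] -> pop 28, enqueue [4, 40], visited so far: [28]
  queue [4, 40] -> pop 4, enqueue [25], visited so far: [28, 4]
  queue [40, 25] -> pop 40, enqueue [30], visited so far: [28, 4, 40]
  queue [25, 30] -> pop 25, enqueue [23], visited so far: [28, 4, 40, 25]
  queue [30, 23] -> pop 30, enqueue [29, 33], visited so far: [28, 4, 40, 25, 30]
  queue [23, 29, 33] -> pop 23, enqueue [19], visited so far: [28, 4, 40, 25, 30, 23]
  queue [29, 33, 19] -> pop 29, enqueue [none], visited so far: [28, 4, 40, 25, 30, 23, 29]
  queue [33, 19] -> pop 33, enqueue [36], visited so far: [28, 4, 40, 25, 30, 23, 29, 33]
  queue [19, 36] -> pop 19, enqueue [none], visited so far: [28, 4, 40, 25, 30, 23, 29, 33, 19]
  queue [36] -> pop 36, enqueue [35], visited so far: [28, 4, 40, 25, 30, 23, 29, 33, 19, 36]
  queue [35] -> pop 35, enqueue [none], visited so far: [28, 4, 40, 25, 30, 23, 29, 33, 19, 36, 35]
Result: [28, 4, 40, 25, 30, 23, 29, 33, 19, 36, 35]


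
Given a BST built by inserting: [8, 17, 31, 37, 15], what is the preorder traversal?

Tree insertion order: [8, 17, 31, 37, 15]
Tree (level-order array): [8, None, 17, 15, 31, None, None, None, 37]
Preorder traversal: [8, 17, 15, 31, 37]


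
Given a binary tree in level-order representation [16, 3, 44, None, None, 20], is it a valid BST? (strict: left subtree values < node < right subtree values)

Level-order array: [16, 3, 44, None, None, 20]
Validate using subtree bounds (lo, hi): at each node, require lo < value < hi,
then recurse left with hi=value and right with lo=value.
Preorder trace (stopping at first violation):
  at node 16 with bounds (-inf, +inf): OK
  at node 3 with bounds (-inf, 16): OK
  at node 44 with bounds (16, +inf): OK
  at node 20 with bounds (16, 44): OK
No violation found at any node.
Result: Valid BST


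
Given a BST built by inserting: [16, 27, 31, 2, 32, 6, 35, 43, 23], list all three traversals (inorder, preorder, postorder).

Tree insertion order: [16, 27, 31, 2, 32, 6, 35, 43, 23]
Tree (level-order array): [16, 2, 27, None, 6, 23, 31, None, None, None, None, None, 32, None, 35, None, 43]
Inorder (L, root, R): [2, 6, 16, 23, 27, 31, 32, 35, 43]
Preorder (root, L, R): [16, 2, 6, 27, 23, 31, 32, 35, 43]
Postorder (L, R, root): [6, 2, 23, 43, 35, 32, 31, 27, 16]


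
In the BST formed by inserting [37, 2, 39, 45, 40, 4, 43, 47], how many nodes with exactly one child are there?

Tree built from: [37, 2, 39, 45, 40, 4, 43, 47]
Tree (level-order array): [37, 2, 39, None, 4, None, 45, None, None, 40, 47, None, 43]
Rule: These are nodes with exactly 1 non-null child.
Per-node child counts:
  node 37: 2 child(ren)
  node 2: 1 child(ren)
  node 4: 0 child(ren)
  node 39: 1 child(ren)
  node 45: 2 child(ren)
  node 40: 1 child(ren)
  node 43: 0 child(ren)
  node 47: 0 child(ren)
Matching nodes: [2, 39, 40]
Count of nodes with exactly one child: 3


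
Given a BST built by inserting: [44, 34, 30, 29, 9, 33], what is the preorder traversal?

Tree insertion order: [44, 34, 30, 29, 9, 33]
Tree (level-order array): [44, 34, None, 30, None, 29, 33, 9]
Preorder traversal: [44, 34, 30, 29, 9, 33]


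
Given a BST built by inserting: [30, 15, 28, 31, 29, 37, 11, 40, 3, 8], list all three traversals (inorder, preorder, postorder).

Tree insertion order: [30, 15, 28, 31, 29, 37, 11, 40, 3, 8]
Tree (level-order array): [30, 15, 31, 11, 28, None, 37, 3, None, None, 29, None, 40, None, 8]
Inorder (L, root, R): [3, 8, 11, 15, 28, 29, 30, 31, 37, 40]
Preorder (root, L, R): [30, 15, 11, 3, 8, 28, 29, 31, 37, 40]
Postorder (L, R, root): [8, 3, 11, 29, 28, 15, 40, 37, 31, 30]


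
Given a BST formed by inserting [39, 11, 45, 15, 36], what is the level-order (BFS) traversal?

Tree insertion order: [39, 11, 45, 15, 36]
Tree (level-order array): [39, 11, 45, None, 15, None, None, None, 36]
BFS from the root, enqueuing left then right child of each popped node:
  queue [39] -> pop 39, enqueue [11, 45], visited so far: [39]
  queue [11, 45] -> pop 11, enqueue [15], visited so far: [39, 11]
  queue [45, 15] -> pop 45, enqueue [none], visited so far: [39, 11, 45]
  queue [15] -> pop 15, enqueue [36], visited so far: [39, 11, 45, 15]
  queue [36] -> pop 36, enqueue [none], visited so far: [39, 11, 45, 15, 36]
Result: [39, 11, 45, 15, 36]


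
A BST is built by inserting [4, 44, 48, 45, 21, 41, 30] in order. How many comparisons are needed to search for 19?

Search path for 19: 4 -> 44 -> 21
Found: False
Comparisons: 3


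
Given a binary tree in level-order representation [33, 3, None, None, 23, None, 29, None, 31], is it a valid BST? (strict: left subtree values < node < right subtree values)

Level-order array: [33, 3, None, None, 23, None, 29, None, 31]
Validate using subtree bounds (lo, hi): at each node, require lo < value < hi,
then recurse left with hi=value and right with lo=value.
Preorder trace (stopping at first violation):
  at node 33 with bounds (-inf, +inf): OK
  at node 3 with bounds (-inf, 33): OK
  at node 23 with bounds (3, 33): OK
  at node 29 with bounds (23, 33): OK
  at node 31 with bounds (29, 33): OK
No violation found at any node.
Result: Valid BST


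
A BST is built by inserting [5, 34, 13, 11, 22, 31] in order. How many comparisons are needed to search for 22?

Search path for 22: 5 -> 34 -> 13 -> 22
Found: True
Comparisons: 4


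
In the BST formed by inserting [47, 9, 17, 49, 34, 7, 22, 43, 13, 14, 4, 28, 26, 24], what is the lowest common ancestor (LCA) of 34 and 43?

Tree insertion order: [47, 9, 17, 49, 34, 7, 22, 43, 13, 14, 4, 28, 26, 24]
Tree (level-order array): [47, 9, 49, 7, 17, None, None, 4, None, 13, 34, None, None, None, 14, 22, 43, None, None, None, 28, None, None, 26, None, 24]
In a BST, the LCA of p=34, q=43 is the first node v on the
root-to-leaf path with p <= v <= q (go left if both < v, right if both > v).
Walk from root:
  at 47: both 34 and 43 < 47, go left
  at 9: both 34 and 43 > 9, go right
  at 17: both 34 and 43 > 17, go right
  at 34: 34 <= 34 <= 43, this is the LCA
LCA = 34


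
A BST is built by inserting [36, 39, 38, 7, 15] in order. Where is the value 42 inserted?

Starting tree (level order): [36, 7, 39, None, 15, 38]
Insertion path: 36 -> 39
Result: insert 42 as right child of 39
Final tree (level order): [36, 7, 39, None, 15, 38, 42]


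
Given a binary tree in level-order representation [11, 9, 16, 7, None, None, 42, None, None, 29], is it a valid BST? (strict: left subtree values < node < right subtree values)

Level-order array: [11, 9, 16, 7, None, None, 42, None, None, 29]
Validate using subtree bounds (lo, hi): at each node, require lo < value < hi,
then recurse left with hi=value and right with lo=value.
Preorder trace (stopping at first violation):
  at node 11 with bounds (-inf, +inf): OK
  at node 9 with bounds (-inf, 11): OK
  at node 7 with bounds (-inf, 9): OK
  at node 16 with bounds (11, +inf): OK
  at node 42 with bounds (16, +inf): OK
  at node 29 with bounds (16, 42): OK
No violation found at any node.
Result: Valid BST


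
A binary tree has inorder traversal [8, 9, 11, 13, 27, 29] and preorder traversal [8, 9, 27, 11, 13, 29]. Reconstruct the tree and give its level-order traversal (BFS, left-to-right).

Inorder:  [8, 9, 11, 13, 27, 29]
Preorder: [8, 9, 27, 11, 13, 29]
Algorithm: preorder visits root first, so consume preorder in order;
for each root, split the current inorder slice at that value into
left-subtree inorder and right-subtree inorder, then recurse.
Recursive splits:
  root=8; inorder splits into left=[], right=[9, 11, 13, 27, 29]
  root=9; inorder splits into left=[], right=[11, 13, 27, 29]
  root=27; inorder splits into left=[11, 13], right=[29]
  root=11; inorder splits into left=[], right=[13]
  root=13; inorder splits into left=[], right=[]
  root=29; inorder splits into left=[], right=[]
Reconstructed level-order: [8, 9, 27, 11, 29, 13]


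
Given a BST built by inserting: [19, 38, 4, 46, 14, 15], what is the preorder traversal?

Tree insertion order: [19, 38, 4, 46, 14, 15]
Tree (level-order array): [19, 4, 38, None, 14, None, 46, None, 15]
Preorder traversal: [19, 4, 14, 15, 38, 46]


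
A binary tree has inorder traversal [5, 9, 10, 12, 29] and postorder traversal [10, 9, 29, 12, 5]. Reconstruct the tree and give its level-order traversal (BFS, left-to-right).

Inorder:   [5, 9, 10, 12, 29]
Postorder: [10, 9, 29, 12, 5]
Algorithm: postorder visits root last, so walk postorder right-to-left;
each value is the root of the current inorder slice — split it at that
value, recurse on the right subtree first, then the left.
Recursive splits:
  root=5; inorder splits into left=[], right=[9, 10, 12, 29]
  root=12; inorder splits into left=[9, 10], right=[29]
  root=29; inorder splits into left=[], right=[]
  root=9; inorder splits into left=[], right=[10]
  root=10; inorder splits into left=[], right=[]
Reconstructed level-order: [5, 12, 9, 29, 10]


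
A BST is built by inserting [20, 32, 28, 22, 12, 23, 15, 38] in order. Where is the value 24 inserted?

Starting tree (level order): [20, 12, 32, None, 15, 28, 38, None, None, 22, None, None, None, None, 23]
Insertion path: 20 -> 32 -> 28 -> 22 -> 23
Result: insert 24 as right child of 23
Final tree (level order): [20, 12, 32, None, 15, 28, 38, None, None, 22, None, None, None, None, 23, None, 24]


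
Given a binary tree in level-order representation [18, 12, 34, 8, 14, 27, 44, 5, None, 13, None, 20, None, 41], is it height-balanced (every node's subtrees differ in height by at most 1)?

Tree (level-order array): [18, 12, 34, 8, 14, 27, 44, 5, None, 13, None, 20, None, 41]
Definition: a tree is height-balanced if, at every node, |h(left) - h(right)| <= 1 (empty subtree has height -1).
Bottom-up per-node check:
  node 5: h_left=-1, h_right=-1, diff=0 [OK], height=0
  node 8: h_left=0, h_right=-1, diff=1 [OK], height=1
  node 13: h_left=-1, h_right=-1, diff=0 [OK], height=0
  node 14: h_left=0, h_right=-1, diff=1 [OK], height=1
  node 12: h_left=1, h_right=1, diff=0 [OK], height=2
  node 20: h_left=-1, h_right=-1, diff=0 [OK], height=0
  node 27: h_left=0, h_right=-1, diff=1 [OK], height=1
  node 41: h_left=-1, h_right=-1, diff=0 [OK], height=0
  node 44: h_left=0, h_right=-1, diff=1 [OK], height=1
  node 34: h_left=1, h_right=1, diff=0 [OK], height=2
  node 18: h_left=2, h_right=2, diff=0 [OK], height=3
All nodes satisfy the balance condition.
Result: Balanced
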